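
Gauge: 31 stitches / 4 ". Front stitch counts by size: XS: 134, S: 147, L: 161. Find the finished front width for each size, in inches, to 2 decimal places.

31/4 = 7.75 sts per in.
XS: 134 / 7.75 = 17.290 → 17.29 in.
S: 147 / 7.75 = 18.968 → 18.97 in.
L: 161 / 7.75 = 20.774 → 20.77 in.

XS 17.29 inches; S 18.97 inches; L 20.77 inches.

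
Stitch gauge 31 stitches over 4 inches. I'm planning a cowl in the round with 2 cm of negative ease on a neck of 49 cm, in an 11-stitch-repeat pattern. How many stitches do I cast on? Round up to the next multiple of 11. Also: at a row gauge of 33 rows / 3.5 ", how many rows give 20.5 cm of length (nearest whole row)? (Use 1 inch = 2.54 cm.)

Cast on 154 stitches; work 76 rows.

Finished = 49 − 2 = 47 cm.
47 cm × 1/2.54 = 18.50 inches.
31/4 = 7.75 sts per in; 18.50 × 7.75 = 143.41 sts.
Next multiple of 11 → 154.
20.5 cm = 8.07 inches; × 9.429 = 76.10 → 76 rows.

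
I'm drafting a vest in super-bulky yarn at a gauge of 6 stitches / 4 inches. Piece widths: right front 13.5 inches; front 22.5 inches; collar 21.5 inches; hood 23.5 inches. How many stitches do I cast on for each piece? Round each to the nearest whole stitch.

right front 20; front 34; collar 32; hood 35.

Rate = 6/4 = 1.5 sts per in.
right front: 13.5 × 1.5 = 20.25 → 20.
front: 22.5 × 1.5 = 33.75 → 34.
collar: 21.5 × 1.5 = 32.25 → 32.
hood: 23.5 × 1.5 = 35.25 → 35.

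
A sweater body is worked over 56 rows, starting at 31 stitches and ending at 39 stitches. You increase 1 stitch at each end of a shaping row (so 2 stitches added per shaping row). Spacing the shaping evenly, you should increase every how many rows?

Increase every 14th row.

Stitches to add: |39 − 31| = 8.
Shaping rows needed: 8 / 2 = 4.
56 rows / 4 = every 14 rows.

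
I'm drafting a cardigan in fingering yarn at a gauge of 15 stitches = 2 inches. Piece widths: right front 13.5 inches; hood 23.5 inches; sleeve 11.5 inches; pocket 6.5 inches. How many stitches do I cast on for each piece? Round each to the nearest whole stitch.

Rate = 15/2 = 7.5 sts per in.
right front: 13.5 × 7.5 = 101.25 → 101.
hood: 23.5 × 7.5 = 176.25 → 176.
sleeve: 11.5 × 7.5 = 86.25 → 86.
pocket: 6.5 × 7.5 = 48.75 → 49.

right front 101; hood 176; sleeve 86; pocket 49.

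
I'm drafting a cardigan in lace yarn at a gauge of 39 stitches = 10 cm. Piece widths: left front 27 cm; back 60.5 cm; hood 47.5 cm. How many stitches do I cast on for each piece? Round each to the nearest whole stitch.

left front 105; back 236; hood 185.

Rate = 39/10 = 3.9 sts per cm.
left front: 27 × 3.9 = 105.30 → 105.
back: 60.5 × 3.9 = 235.95 → 236.
hood: 47.5 × 3.9 = 185.25 → 185.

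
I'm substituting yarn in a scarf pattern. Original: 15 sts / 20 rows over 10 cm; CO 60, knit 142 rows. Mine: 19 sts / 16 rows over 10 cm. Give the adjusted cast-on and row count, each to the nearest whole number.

Cast on 76 stitches; work 114 rows.

Stitches: 60 × 19/15 = 76.00 → 76.
Rows: 142 × 16/20 = 113.60 → 114.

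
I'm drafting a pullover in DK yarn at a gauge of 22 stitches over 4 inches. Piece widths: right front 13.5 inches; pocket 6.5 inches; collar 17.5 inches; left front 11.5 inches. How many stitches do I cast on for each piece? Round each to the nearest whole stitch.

right front 74; pocket 36; collar 96; left front 63.

Rate = 22/4 = 5.5 sts per in.
right front: 13.5 × 5.5 = 74.25 → 74.
pocket: 6.5 × 5.5 = 35.75 → 36.
collar: 17.5 × 5.5 = 96.25 → 96.
left front: 11.5 × 5.5 = 63.25 → 63.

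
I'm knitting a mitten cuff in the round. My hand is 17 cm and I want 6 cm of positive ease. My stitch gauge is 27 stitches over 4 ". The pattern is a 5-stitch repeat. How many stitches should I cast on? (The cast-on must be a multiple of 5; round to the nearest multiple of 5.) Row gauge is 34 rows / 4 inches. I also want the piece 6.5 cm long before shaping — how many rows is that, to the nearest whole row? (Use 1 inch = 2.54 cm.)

Cast on 60 stitches; work 22 rows.

Finished = 17 + 6 = 23 cm.
23 cm × 1/2.54 = 9.06 inches.
27/4 = 6.75 sts per in; 9.06 × 6.75 = 61.12 sts.
Nearest multiple of 5 → 60.
6.5 cm = 2.56 inches; × 8.5 = 21.75 → 22 rows.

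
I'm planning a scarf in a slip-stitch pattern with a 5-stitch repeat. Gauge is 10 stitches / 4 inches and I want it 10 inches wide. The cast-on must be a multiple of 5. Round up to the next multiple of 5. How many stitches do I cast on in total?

CO 25 sts.

10 / 4 = 2.5 sts per inch.
10 × 2.5 = 25.00 sts.
Next multiple of 5: 25.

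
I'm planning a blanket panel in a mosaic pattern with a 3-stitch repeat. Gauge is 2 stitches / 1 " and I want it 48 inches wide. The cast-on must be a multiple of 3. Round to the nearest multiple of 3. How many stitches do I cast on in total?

2 / 1 = 2 sts per inch.
48 × 2 = 96.00 sts.
Nearest multiple of 3: 96.

96 stitches.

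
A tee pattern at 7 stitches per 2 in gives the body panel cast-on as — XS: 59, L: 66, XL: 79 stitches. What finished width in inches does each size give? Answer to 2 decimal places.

XS 16.86 inches; L 18.86 inches; XL 22.57 inches.

7/2 = 3.5 sts per in.
XS: 59 / 3.5 = 16.857 → 16.86 in.
L: 66 / 3.5 = 18.857 → 18.86 in.
XL: 79 / 3.5 = 22.571 → 22.57 in.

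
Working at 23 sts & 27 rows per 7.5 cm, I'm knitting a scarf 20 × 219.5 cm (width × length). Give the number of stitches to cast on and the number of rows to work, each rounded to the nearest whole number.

Stitch gauge = 23/7.5 = 3.067 sts/cm; 20 × 3.067 = 61.33 → 61 sts.
Row gauge = 27/7.5 = 3.6 rows/cm; 219.5 × 3.6 = 790.20 → 790 rows.

Cast on 61 stitches and work 790 rows.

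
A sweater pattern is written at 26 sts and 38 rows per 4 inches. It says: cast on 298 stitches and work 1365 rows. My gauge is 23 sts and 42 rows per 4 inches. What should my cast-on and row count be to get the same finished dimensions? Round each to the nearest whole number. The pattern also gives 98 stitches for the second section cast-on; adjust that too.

Stitches: 298 × 23/26 = 263.62 → 264.
Rows: 1365 × 42/38 = 1508.68 → 1509.
second section cast-on: 98 × 23/26 = 86.69 → 87.

Cast on 264 stitches; work 1509 rows; second section cast-on 87 stitches.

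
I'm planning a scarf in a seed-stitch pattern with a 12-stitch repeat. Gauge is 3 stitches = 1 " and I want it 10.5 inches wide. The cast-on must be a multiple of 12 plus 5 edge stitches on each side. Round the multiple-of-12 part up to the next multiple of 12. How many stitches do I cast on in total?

3 / 1 = 3 sts per inch.
10.5 × 3 = 31.50 sts.
Less 10 edge sts → 21.50 for the repeat.
Next multiple of 12: 24.
Add back 10 edge sts → 34.

CO 34 sts.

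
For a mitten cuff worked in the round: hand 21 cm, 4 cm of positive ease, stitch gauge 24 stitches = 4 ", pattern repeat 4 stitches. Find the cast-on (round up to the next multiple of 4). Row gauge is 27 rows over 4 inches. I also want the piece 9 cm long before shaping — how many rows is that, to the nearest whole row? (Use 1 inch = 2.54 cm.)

Finished = 21 + 4 = 25 cm.
25 cm × 1/2.54 = 9.84 inches.
24/4 = 6 sts per in; 9.84 × 6 = 59.06 sts.
Next multiple of 4 → 60.
9 cm = 3.54 inches; × 6.75 = 23.92 → 24 rows.

Cast on 60 stitches; work 24 rows.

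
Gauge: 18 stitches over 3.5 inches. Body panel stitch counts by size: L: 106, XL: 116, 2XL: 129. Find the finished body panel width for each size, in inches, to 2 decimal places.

L 20.61 inches; XL 22.56 inches; 2XL 25.08 inches.

18/3.5 = 5.143 sts per in.
L: 106 / 5.143 = 20.611 → 20.61 in.
XL: 116 / 5.143 = 22.556 → 22.56 in.
2XL: 129 / 5.143 = 25.083 → 25.08 in.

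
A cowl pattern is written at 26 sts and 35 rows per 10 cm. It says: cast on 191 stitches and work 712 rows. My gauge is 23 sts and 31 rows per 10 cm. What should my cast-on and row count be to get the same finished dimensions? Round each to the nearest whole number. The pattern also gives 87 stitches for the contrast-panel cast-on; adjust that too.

Cast on 169 stitches; work 631 rows; contrast-panel cast-on 77 stitches.

Stitches: 191 × 23/26 = 168.96 → 169.
Rows: 712 × 31/35 = 630.63 → 631.
contrast-panel cast-on: 87 × 23/26 = 76.96 → 77.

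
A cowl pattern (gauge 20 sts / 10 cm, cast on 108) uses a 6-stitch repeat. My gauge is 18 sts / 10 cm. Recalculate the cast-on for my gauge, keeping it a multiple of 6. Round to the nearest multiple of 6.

108 × 18 / 20 = 97.20.
Nearest multiple of 6: 96.

Cast on 96 stitches.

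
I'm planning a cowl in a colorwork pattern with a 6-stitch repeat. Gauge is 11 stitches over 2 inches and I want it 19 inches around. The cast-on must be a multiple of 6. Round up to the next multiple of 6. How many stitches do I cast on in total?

11 / 2 = 5.5 sts per inch.
19 × 5.5 = 104.50 sts.
Next multiple of 6: 108.

CO 108 sts.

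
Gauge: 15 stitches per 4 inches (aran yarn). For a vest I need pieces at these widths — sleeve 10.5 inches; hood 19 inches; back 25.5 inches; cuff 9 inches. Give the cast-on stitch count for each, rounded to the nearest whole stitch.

Rate = 15/4 = 3.75 sts per in.
sleeve: 10.5 × 3.75 = 39.38 → 39.
hood: 19 × 3.75 = 71.25 → 71.
back: 25.5 × 3.75 = 95.62 → 96.
cuff: 9 × 3.75 = 33.75 → 34.

sleeve 39; hood 71; back 96; cuff 34.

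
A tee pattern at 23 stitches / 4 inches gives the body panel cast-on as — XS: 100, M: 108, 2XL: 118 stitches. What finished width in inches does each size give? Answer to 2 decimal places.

XS 17.39 inches; M 18.78 inches; 2XL 20.52 inches.

23/4 = 5.75 sts per in.
XS: 100 / 5.75 = 17.391 → 17.39 in.
M: 108 / 5.75 = 18.783 → 18.78 in.
2XL: 118 / 5.75 = 20.522 → 20.52 in.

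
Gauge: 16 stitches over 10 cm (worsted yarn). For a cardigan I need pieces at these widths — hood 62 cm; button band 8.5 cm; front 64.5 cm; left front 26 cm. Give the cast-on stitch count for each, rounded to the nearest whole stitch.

hood 99; button band 14; front 103; left front 42.

Rate = 16/10 = 1.6 sts per cm.
hood: 62 × 1.6 = 99.20 → 99.
button band: 8.5 × 1.6 = 13.60 → 14.
front: 64.5 × 1.6 = 103.20 → 103.
left front: 26 × 1.6 = 41.60 → 42.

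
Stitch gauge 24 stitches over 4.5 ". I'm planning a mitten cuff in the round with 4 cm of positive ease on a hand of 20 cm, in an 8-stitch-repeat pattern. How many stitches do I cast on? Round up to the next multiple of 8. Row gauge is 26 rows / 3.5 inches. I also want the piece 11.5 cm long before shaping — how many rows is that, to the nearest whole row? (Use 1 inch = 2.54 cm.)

Cast on 56 stitches; work 34 rows.

Finished = 20 + 4 = 24 cm.
24 cm × 1/2.54 = 9.45 inches.
24/4.5 = 5.333 sts per in; 9.45 × 5.333 = 50.39 sts.
Next multiple of 8 → 56.
11.5 cm = 4.53 inches; × 7.429 = 33.63 → 34 rows.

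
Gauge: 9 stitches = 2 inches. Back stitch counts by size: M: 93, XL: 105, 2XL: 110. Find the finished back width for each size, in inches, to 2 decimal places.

M 20.67 inches; XL 23.33 inches; 2XL 24.44 inches.

9/2 = 4.5 sts per in.
M: 93 / 4.5 = 20.667 → 20.67 in.
XL: 105 / 4.5 = 23.333 → 23.33 in.
2XL: 110 / 4.5 = 24.444 → 24.44 in.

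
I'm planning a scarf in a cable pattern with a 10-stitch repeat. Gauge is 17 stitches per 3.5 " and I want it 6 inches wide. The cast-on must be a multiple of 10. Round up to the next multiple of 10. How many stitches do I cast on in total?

30 stitches.

17 / 3.5 = 4.857 sts per inch.
6 × 4.857 = 29.14 sts.
Next multiple of 10: 30.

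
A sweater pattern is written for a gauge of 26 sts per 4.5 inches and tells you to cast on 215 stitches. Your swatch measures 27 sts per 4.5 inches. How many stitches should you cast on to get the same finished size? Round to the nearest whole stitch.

Scale factor = 27 / 26 = 1.038.
215 × 27 / 26 = 223.27 sts.
→ 223 sts.

223 stitches.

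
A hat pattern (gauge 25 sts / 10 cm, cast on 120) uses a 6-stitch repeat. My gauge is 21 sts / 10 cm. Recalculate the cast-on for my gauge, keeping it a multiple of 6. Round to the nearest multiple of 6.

102 stitches.

120 × 21 / 25 = 100.80.
Nearest multiple of 6: 102.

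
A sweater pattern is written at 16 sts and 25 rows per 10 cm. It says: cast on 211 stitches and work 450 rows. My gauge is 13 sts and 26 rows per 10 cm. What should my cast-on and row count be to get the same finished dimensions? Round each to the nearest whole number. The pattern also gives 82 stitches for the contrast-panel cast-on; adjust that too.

Stitches: 211 × 13/16 = 171.44 → 171.
Rows: 450 × 26/25 = 468.00 → 468.
contrast-panel cast-on: 82 × 13/16 = 66.62 → 67.

Cast on 171 stitches; work 468 rows; contrast-panel cast-on 67 stitches.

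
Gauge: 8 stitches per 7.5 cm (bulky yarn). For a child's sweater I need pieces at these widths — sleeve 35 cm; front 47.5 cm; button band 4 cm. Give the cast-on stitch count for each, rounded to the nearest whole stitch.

sleeve 37; front 51; button band 4.

Rate = 8/7.5 = 1.067 sts per cm.
sleeve: 35 × 1.067 = 37.33 → 37.
front: 47.5 × 1.067 = 50.67 → 51.
button band: 4 × 1.067 = 4.27 → 4.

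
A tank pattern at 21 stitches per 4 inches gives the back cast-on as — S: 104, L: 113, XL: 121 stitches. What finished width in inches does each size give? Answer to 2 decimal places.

S 19.81 inches; L 21.52 inches; XL 23.05 inches.

21/4 = 5.25 sts per in.
S: 104 / 5.25 = 19.810 → 19.81 in.
L: 113 / 5.25 = 21.524 → 21.52 in.
XL: 121 / 5.25 = 23.048 → 23.05 in.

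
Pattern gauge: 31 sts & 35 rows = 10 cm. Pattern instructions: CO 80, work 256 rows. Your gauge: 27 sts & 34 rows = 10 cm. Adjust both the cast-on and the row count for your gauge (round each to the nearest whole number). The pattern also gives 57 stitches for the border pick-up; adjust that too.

Cast on 70 stitches; work 249 rows; border pick-up 50 stitches.

Stitches: 80 × 27/31 = 69.68 → 70.
Rows: 256 × 34/35 = 248.69 → 249.
border pick-up: 57 × 27/31 = 49.65 → 50.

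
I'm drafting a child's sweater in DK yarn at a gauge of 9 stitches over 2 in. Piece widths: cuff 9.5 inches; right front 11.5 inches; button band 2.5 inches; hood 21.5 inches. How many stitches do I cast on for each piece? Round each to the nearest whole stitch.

cuff 43; right front 52; button band 11; hood 97.

Rate = 9/2 = 4.5 sts per in.
cuff: 9.5 × 4.5 = 42.75 → 43.
right front: 11.5 × 4.5 = 51.75 → 52.
button band: 2.5 × 4.5 = 11.25 → 11.
hood: 21.5 × 4.5 = 96.75 → 97.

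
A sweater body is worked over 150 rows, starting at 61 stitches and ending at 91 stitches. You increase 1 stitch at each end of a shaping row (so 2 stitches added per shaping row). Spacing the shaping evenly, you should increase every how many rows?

Increase every 10th row.

Stitches to add: |91 − 61| = 30.
Shaping rows needed: 30 / 2 = 15.
150 rows / 15 = every 10 rows.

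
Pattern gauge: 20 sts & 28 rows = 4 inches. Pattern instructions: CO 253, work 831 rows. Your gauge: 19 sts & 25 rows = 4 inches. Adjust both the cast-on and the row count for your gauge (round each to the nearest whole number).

Cast on 240 stitches; work 742 rows.

Stitches: 253 × 19/20 = 240.35 → 240.
Rows: 831 × 25/28 = 741.96 → 742.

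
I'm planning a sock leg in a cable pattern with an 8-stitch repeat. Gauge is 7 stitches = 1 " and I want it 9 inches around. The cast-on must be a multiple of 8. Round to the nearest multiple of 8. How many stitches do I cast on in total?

CO 64 sts.

7 / 1 = 7 sts per inch.
9 × 7 = 63.00 sts.
Nearest multiple of 8: 64.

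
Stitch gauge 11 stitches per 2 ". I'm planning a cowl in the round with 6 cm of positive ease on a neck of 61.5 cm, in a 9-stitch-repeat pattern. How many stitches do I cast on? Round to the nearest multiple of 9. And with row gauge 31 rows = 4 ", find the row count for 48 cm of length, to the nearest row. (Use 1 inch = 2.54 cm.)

Cast on 144 stitches; work 146 rows.

Finished = 61.5 + 6 = 67.5 cm.
67.5 cm × 1/2.54 = 26.57 inches.
11/2 = 5.5 sts per in; 26.57 × 5.5 = 146.16 sts.
Nearest multiple of 9 → 144.
48 cm = 18.90 inches; × 7.75 = 146.46 → 146 rows.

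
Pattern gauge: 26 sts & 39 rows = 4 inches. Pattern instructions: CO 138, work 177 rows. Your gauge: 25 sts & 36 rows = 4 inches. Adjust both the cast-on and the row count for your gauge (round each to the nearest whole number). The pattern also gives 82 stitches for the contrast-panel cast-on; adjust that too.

Stitches: 138 × 25/26 = 132.69 → 133.
Rows: 177 × 36/39 = 163.38 → 163.
contrast-panel cast-on: 82 × 25/26 = 78.85 → 79.

Cast on 133 stitches; work 163 rows; contrast-panel cast-on 79 stitches.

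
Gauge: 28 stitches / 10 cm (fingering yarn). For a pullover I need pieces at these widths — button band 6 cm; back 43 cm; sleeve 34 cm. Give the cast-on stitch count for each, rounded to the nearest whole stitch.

button band 17; back 120; sleeve 95.

Rate = 28/10 = 2.8 sts per cm.
button band: 6 × 2.8 = 16.80 → 17.
back: 43 × 2.8 = 120.40 → 120.
sleeve: 34 × 2.8 = 95.20 → 95.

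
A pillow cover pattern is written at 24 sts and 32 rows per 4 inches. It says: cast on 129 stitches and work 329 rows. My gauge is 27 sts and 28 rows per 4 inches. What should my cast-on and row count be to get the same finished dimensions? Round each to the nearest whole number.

Stitches: 129 × 27/24 = 145.12 → 145.
Rows: 329 × 28/32 = 287.88 → 288.

Cast on 145 stitches; work 288 rows.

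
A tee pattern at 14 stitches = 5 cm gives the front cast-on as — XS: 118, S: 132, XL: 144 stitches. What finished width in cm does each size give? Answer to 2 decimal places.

XS 42.14 cm; S 47.14 cm; XL 51.43 cm.

14/5 = 2.8 sts per cm.
XS: 118 / 2.8 = 42.143 → 42.14 cm.
S: 132 / 2.8 = 47.143 → 47.14 cm.
XL: 144 / 2.8 = 51.429 → 51.43 cm.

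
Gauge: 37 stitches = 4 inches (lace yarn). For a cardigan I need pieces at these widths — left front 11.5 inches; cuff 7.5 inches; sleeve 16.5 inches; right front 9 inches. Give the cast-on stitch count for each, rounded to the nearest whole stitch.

Rate = 37/4 = 9.25 sts per in.
left front: 11.5 × 9.25 = 106.38 → 106.
cuff: 7.5 × 9.25 = 69.38 → 69.
sleeve: 16.5 × 9.25 = 152.62 → 153.
right front: 9 × 9.25 = 83.25 → 83.

left front 106; cuff 69; sleeve 153; right front 83.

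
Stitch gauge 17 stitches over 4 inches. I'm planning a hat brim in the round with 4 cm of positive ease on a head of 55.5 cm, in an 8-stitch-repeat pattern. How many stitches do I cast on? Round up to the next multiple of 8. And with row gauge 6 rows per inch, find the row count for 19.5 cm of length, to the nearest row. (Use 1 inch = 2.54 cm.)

Finished = 55.5 + 4 = 59.5 cm.
59.5 cm × 1/2.54 = 23.43 inches.
17/4 = 4.25 sts per in; 23.43 × 4.25 = 99.56 sts.
Next multiple of 8 → 104.
19.5 cm = 7.68 inches; × 6 = 46.06 → 46 rows.

Cast on 104 stitches; work 46 rows.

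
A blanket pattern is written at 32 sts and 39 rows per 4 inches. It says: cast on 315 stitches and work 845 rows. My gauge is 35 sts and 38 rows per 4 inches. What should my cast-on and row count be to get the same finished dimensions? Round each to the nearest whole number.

Stitches: 315 × 35/32 = 344.53 → 345.
Rows: 845 × 38/39 = 823.33 → 823.

Cast on 345 stitches; work 823 rows.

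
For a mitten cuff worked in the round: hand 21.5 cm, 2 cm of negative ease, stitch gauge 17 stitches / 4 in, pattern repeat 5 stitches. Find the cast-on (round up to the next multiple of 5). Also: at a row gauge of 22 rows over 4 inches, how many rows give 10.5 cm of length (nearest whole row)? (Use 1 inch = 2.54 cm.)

Finished = 21.5 − 2 = 19.5 cm.
19.5 cm × 1/2.54 = 7.68 inches.
17/4 = 4.25 sts per in; 7.68 × 4.25 = 32.63 sts.
Next multiple of 5 → 35.
10.5 cm = 4.13 inches; × 5.5 = 22.74 → 23 rows.

Cast on 35 stitches; work 23 rows.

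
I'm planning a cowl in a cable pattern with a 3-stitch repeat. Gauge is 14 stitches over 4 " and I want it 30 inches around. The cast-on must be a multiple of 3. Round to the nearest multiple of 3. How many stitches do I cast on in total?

14 / 4 = 3.5 sts per inch.
30 × 3.5 = 105.00 sts.
Nearest multiple of 3: 105.

CO 105 sts.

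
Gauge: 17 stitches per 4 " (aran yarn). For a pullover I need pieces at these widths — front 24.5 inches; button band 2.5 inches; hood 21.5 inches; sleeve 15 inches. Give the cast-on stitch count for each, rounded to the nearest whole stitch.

Rate = 17/4 = 4.25 sts per in.
front: 24.5 × 4.25 = 104.12 → 104.
button band: 2.5 × 4.25 = 10.62 → 11.
hood: 21.5 × 4.25 = 91.38 → 91.
sleeve: 15 × 4.25 = 63.75 → 64.

front 104; button band 11; hood 91; sleeve 64.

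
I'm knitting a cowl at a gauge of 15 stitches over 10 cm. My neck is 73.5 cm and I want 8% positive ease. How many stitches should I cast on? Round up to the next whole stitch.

CO 120 sts.

Finished = 73.5 × 1.08 = 79.38 cm.
15 / 10 = 1.5 sts per cm.
79.38 × 1.5 = 119.07 sts.
→ 120 sts.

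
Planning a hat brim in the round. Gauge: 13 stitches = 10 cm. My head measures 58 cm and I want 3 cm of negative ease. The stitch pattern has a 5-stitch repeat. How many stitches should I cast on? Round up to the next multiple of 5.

Cast on 75 stitches.

Finished = 58 − 3 = 55 cm.
13 / 10 = 1.3 sts/cm.
55 × 1.3 = 71.50 sts.
Next multiple of 5: 75.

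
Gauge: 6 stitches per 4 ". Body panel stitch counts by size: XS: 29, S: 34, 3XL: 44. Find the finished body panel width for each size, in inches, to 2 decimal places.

6/4 = 1.5 sts per in.
XS: 29 / 1.5 = 19.333 → 19.33 in.
S: 34 / 1.5 = 22.667 → 22.67 in.
3XL: 44 / 1.5 = 29.333 → 29.33 in.

XS 19.33 inches; S 22.67 inches; 3XL 29.33 inches.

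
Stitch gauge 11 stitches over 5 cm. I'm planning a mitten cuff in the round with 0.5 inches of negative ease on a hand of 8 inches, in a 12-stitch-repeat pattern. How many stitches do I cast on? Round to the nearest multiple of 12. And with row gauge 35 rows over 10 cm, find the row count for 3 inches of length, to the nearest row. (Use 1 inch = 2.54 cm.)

Finished = 8 − 0.5 = 7.5 inches.
7.5 inches × 2.54 = 19.05 cm.
11/5 = 2.2 sts per cm; 19.05 × 2.2 = 41.91 sts.
Nearest multiple of 12 → 36.
3 inches = 7.62 cm; × 3.5 = 26.67 → 27 rows.

Cast on 36 stitches; work 27 rows.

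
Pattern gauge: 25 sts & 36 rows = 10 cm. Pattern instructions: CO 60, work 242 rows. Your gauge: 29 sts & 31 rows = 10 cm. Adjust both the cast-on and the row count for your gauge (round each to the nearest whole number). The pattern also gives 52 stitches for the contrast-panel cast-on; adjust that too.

Stitches: 60 × 29/25 = 69.60 → 70.
Rows: 242 × 31/36 = 208.39 → 208.
contrast-panel cast-on: 52 × 29/25 = 60.32 → 60.

Cast on 70 stitches; work 208 rows; contrast-panel cast-on 60 stitches.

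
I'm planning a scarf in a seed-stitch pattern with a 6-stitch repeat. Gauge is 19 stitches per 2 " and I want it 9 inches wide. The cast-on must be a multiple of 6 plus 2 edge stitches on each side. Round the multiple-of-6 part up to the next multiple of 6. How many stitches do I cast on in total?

19 / 2 = 9.5 sts per inch.
9 × 9.5 = 85.50 sts.
Less 4 edge sts → 81.50 for the repeat.
Next multiple of 6: 84.
Add back 4 edge sts → 88.

88 stitches.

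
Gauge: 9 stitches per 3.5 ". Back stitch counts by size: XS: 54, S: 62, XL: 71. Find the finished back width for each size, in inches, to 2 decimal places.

XS 21.00 inches; S 24.11 inches; XL 27.61 inches.

9/3.5 = 2.571 sts per in.
XS: 54 / 2.571 = 21.000 → 21.00 in.
S: 62 / 2.571 = 24.111 → 24.11 in.
XL: 71 / 2.571 = 27.611 → 27.61 in.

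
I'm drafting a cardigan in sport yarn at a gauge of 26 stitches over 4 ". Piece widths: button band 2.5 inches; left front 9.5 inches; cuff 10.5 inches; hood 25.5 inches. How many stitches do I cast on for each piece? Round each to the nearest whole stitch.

button band 16; left front 62; cuff 68; hood 166.

Rate = 26/4 = 6.5 sts per in.
button band: 2.5 × 6.5 = 16.25 → 16.
left front: 9.5 × 6.5 = 61.75 → 62.
cuff: 10.5 × 6.5 = 68.25 → 68.
hood: 25.5 × 6.5 = 165.75 → 166.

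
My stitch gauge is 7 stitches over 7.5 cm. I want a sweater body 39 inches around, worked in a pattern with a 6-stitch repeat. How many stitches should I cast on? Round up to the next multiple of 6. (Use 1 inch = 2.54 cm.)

39 in = 39 × 2.54 = 99.06 cm.
7 / 7.5 = 0.933 sts/cm.
99.06 × 0.933 = 92.46 sts.
→ 96.

CO 96 sts.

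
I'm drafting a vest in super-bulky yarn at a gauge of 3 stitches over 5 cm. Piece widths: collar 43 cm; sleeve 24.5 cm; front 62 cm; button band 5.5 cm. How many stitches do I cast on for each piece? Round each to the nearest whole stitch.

Rate = 3/5 = 0.6 sts per cm.
collar: 43 × 0.6 = 25.80 → 26.
sleeve: 24.5 × 0.6 = 14.70 → 15.
front: 62 × 0.6 = 37.20 → 37.
button band: 5.5 × 0.6 = 3.30 → 3.

collar 26; sleeve 15; front 37; button band 3.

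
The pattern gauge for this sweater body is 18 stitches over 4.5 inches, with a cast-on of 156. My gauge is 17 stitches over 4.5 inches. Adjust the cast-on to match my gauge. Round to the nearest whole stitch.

CO 147 sts.

Scale factor = 17 / 18 = 0.944.
156 × 17 / 18 = 147.33 sts.
→ 147 sts.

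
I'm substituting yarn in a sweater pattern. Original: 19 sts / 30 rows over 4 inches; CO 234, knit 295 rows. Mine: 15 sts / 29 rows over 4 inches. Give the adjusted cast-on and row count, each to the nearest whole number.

Cast on 185 stitches; work 285 rows.

Stitches: 234 × 15/19 = 184.74 → 185.
Rows: 295 × 29/30 = 285.17 → 285.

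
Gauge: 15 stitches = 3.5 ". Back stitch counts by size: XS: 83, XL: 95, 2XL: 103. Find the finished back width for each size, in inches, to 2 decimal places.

15/3.5 = 4.286 sts per in.
XS: 83 / 4.286 = 19.367 → 19.37 in.
XL: 95 / 4.286 = 22.167 → 22.17 in.
2XL: 103 / 4.286 = 24.033 → 24.03 in.

XS 19.37 inches; XL 22.17 inches; 2XL 24.03 inches.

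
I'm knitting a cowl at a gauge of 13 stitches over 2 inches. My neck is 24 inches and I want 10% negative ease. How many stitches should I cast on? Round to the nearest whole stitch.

Finished = 24 × 0.90 = 21.60 in.
13 / 2 = 6.5 sts per inch.
21.60 × 6.5 = 140.40 sts.
→ 140 sts.

CO 140 sts.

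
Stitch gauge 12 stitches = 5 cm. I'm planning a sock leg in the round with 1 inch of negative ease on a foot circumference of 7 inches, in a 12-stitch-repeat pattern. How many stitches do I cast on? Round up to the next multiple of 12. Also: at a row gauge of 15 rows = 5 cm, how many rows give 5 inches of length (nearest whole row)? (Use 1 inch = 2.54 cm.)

Cast on 48 stitches; work 38 rows.

Finished = 7 − 1 = 6 inches.
6 inches × 2.54 = 15.24 cm.
12/5 = 2.4 sts per cm; 15.24 × 2.4 = 36.58 sts.
Next multiple of 12 → 48.
5 inches = 12.70 cm; × 3 = 38.10 → 38 rows.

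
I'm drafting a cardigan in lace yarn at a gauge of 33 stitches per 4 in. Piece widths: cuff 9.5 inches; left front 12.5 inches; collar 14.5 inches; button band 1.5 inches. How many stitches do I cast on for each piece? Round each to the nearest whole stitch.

cuff 78; left front 103; collar 120; button band 12.

Rate = 33/4 = 8.25 sts per in.
cuff: 9.5 × 8.25 = 78.38 → 78.
left front: 12.5 × 8.25 = 103.12 → 103.
collar: 14.5 × 8.25 = 119.62 → 120.
button band: 1.5 × 8.25 = 12.38 → 12.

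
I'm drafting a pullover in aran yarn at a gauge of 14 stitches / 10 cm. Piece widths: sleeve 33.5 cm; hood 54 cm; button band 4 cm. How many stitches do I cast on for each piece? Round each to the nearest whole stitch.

Rate = 14/10 = 1.4 sts per cm.
sleeve: 33.5 × 1.4 = 46.90 → 47.
hood: 54 × 1.4 = 75.60 → 76.
button band: 4 × 1.4 = 5.60 → 6.

sleeve 47; hood 76; button band 6.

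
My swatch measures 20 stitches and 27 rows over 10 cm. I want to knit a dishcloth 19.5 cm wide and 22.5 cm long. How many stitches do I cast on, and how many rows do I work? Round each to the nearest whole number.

Stitch gauge = 20/10 = 2 sts/cm; 19.5 × 2 = 39.00 → 39 sts.
Row gauge = 27/10 = 2.7 rows/cm; 22.5 × 2.7 = 60.75 → 61 rows.

Cast on 39 stitches and work 61 rows.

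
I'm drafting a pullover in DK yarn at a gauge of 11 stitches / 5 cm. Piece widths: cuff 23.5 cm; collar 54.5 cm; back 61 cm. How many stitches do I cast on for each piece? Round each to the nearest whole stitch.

cuff 52; collar 120; back 134.

Rate = 11/5 = 2.2 sts per cm.
cuff: 23.5 × 2.2 = 51.70 → 52.
collar: 54.5 × 2.2 = 119.90 → 120.
back: 61 × 2.2 = 134.20 → 134.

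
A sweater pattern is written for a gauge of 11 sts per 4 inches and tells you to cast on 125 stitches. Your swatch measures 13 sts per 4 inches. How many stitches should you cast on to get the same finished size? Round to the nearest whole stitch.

Cast on 148 stitches.

Scale factor = 13 / 11 = 1.182.
125 × 13 / 11 = 147.73 sts.
→ 148 sts.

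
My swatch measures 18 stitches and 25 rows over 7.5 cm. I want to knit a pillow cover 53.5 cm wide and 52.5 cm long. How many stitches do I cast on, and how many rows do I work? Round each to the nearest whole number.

Cast on 128 stitches and work 175 rows.

Stitch gauge = 18/7.5 = 2.4 sts/cm; 53.5 × 2.4 = 128.40 → 128 sts.
Row gauge = 25/7.5 = 3.333 rows/cm; 52.5 × 3.333 = 175.00 → 175 rows.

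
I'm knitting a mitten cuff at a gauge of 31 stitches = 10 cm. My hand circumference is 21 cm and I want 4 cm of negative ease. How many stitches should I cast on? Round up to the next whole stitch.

Finished = 21 − 4 = 17 cm.
31 / 10 = 3.1 sts per cm.
17.00 × 3.1 = 52.70 sts.
→ 53 sts.

Cast on 53 stitches.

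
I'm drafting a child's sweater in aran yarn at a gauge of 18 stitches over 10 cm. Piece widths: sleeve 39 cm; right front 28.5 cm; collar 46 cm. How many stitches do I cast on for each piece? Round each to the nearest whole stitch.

sleeve 70; right front 51; collar 83.

Rate = 18/10 = 1.8 sts per cm.
sleeve: 39 × 1.8 = 70.20 → 70.
right front: 28.5 × 1.8 = 51.30 → 51.
collar: 46 × 1.8 = 82.80 → 83.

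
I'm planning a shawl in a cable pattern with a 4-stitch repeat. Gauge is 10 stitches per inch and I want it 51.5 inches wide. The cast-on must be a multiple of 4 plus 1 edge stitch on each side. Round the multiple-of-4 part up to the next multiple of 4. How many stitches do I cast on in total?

CO 518 sts.

10 / 1 = 10 sts per inch.
51.5 × 10 = 515.00 sts.
Less 2 edge sts → 513.00 for the repeat.
Next multiple of 4: 516.
Add back 2 edge sts → 518.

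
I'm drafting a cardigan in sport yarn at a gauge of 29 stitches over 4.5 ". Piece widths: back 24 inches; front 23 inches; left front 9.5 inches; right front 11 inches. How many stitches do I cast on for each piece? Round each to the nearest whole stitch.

back 155; front 148; left front 61; right front 71.

Rate = 29/4.5 = 6.444 sts per in.
back: 24 × 6.444 = 154.67 → 155.
front: 23 × 6.444 = 148.22 → 148.
left front: 9.5 × 6.444 = 61.22 → 61.
right front: 11 × 6.444 = 70.89 → 71.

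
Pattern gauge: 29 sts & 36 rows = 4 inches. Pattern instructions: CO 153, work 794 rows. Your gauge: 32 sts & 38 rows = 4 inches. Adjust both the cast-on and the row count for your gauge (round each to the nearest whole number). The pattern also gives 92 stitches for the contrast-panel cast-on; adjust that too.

Stitches: 153 × 32/29 = 168.83 → 169.
Rows: 794 × 38/36 = 838.11 → 838.
contrast-panel cast-on: 92 × 32/29 = 101.52 → 102.

Cast on 169 stitches; work 838 rows; contrast-panel cast-on 102 stitches.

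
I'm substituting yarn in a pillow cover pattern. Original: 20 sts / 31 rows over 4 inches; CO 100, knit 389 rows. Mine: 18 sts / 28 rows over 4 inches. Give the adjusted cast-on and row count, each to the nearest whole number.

Cast on 90 stitches; work 351 rows.

Stitches: 100 × 18/20 = 90.00 → 90.
Rows: 389 × 28/31 = 351.35 → 351.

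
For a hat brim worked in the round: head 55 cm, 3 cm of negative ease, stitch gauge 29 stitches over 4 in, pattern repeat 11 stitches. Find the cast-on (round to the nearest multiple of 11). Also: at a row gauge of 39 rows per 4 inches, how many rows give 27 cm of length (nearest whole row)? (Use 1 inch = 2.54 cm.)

Cast on 143 stitches; work 104 rows.

Finished = 55 − 3 = 52 cm.
52 cm × 1/2.54 = 20.47 inches.
29/4 = 7.25 sts per in; 20.47 × 7.25 = 148.43 sts.
Nearest multiple of 11 → 143.
27 cm = 10.63 inches; × 9.75 = 103.64 → 104 rows.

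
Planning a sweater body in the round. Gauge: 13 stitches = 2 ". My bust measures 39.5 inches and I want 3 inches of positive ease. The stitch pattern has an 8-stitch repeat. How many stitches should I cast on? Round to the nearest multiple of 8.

CO 280 sts.

Finished = 39.5 + 3 = 42.5 inches.
13 / 2 = 6.5 sts/in.
42.5 × 6.5 = 276.25 sts.
Nearest multiple of 8: 280.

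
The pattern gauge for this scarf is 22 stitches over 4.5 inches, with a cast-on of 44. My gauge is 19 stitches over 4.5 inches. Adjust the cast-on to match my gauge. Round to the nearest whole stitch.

Scale factor = 19 / 22 = 0.864.
44 × 19 / 22 = 38.00 sts.

CO 38 sts.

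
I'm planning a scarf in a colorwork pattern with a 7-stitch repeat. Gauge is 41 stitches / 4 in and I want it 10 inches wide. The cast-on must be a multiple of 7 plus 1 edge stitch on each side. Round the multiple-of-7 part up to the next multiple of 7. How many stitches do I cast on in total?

CO 107 sts.

41 / 4 = 10.25 sts per inch.
10 × 10.25 = 102.50 sts.
Less 2 edge sts → 100.50 for the repeat.
Next multiple of 7: 105.
Add back 2 edge sts → 107.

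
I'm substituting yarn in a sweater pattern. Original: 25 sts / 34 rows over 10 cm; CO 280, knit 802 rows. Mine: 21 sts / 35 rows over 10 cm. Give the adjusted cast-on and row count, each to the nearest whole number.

Cast on 235 stitches; work 826 rows.

Stitches: 280 × 21/25 = 235.20 → 235.
Rows: 802 × 35/34 = 825.59 → 826.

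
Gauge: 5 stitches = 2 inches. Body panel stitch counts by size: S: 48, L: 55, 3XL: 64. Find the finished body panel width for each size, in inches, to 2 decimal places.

S 19.20 inches; L 22.00 inches; 3XL 25.60 inches.

5/2 = 2.5 sts per in.
S: 48 / 2.5 = 19.200 → 19.20 in.
L: 55 / 2.5 = 22.000 → 22.00 in.
3XL: 64 / 2.5 = 25.600 → 25.60 in.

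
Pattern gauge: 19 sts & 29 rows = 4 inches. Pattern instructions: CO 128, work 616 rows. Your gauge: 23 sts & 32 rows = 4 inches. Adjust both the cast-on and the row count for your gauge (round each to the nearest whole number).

Stitches: 128 × 23/19 = 154.95 → 155.
Rows: 616 × 32/29 = 679.72 → 680.

Cast on 155 stitches; work 680 rows.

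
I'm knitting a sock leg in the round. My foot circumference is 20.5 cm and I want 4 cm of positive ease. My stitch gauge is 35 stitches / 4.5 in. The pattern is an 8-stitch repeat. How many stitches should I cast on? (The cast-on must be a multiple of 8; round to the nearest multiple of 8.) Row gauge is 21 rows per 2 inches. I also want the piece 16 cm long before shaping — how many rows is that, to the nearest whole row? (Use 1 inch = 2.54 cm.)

Cast on 72 stitches; work 66 rows.

Finished = 20.5 + 4 = 24.5 cm.
24.5 cm × 1/2.54 = 9.65 inches.
35/4.5 = 7.778 sts per in; 9.65 × 7.778 = 75.02 sts.
Nearest multiple of 8 → 72.
16 cm = 6.30 inches; × 10.5 = 66.14 → 66 rows.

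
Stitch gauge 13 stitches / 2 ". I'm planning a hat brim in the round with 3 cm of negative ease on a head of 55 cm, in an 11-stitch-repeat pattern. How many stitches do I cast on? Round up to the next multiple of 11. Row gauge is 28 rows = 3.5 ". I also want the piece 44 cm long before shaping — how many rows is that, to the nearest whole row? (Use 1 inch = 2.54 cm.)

Cast on 143 stitches; work 139 rows.

Finished = 55 − 3 = 52 cm.
52 cm × 1/2.54 = 20.47 inches.
13/2 = 6.5 sts per in; 20.47 × 6.5 = 133.07 sts.
Next multiple of 11 → 143.
44 cm = 17.32 inches; × 8 = 138.58 → 139 rows.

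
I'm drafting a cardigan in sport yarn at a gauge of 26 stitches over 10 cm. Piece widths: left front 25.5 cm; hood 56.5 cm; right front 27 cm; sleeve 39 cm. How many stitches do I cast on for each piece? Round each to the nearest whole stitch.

Rate = 26/10 = 2.6 sts per cm.
left front: 25.5 × 2.6 = 66.30 → 66.
hood: 56.5 × 2.6 = 146.90 → 147.
right front: 27 × 2.6 = 70.20 → 70.
sleeve: 39 × 2.6 = 101.40 → 101.

left front 66; hood 147; right front 70; sleeve 101.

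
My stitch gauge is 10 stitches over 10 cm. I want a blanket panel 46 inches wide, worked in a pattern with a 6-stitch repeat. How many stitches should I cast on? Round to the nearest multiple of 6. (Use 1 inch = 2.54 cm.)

46 in = 46 × 2.54 = 116.84 cm.
10 / 10 = 1 sts/cm.
116.84 × 1 = 116.84 sts.
→ 114.

114 stitches.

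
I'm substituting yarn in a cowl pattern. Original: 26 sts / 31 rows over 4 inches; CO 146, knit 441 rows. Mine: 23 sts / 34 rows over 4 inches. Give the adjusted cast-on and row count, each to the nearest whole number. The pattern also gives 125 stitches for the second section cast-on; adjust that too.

Cast on 129 stitches; work 484 rows; second section cast-on 111 stitches.

Stitches: 146 × 23/26 = 129.15 → 129.
Rows: 441 × 34/31 = 483.68 → 484.
second section cast-on: 125 × 23/26 = 110.58 → 111.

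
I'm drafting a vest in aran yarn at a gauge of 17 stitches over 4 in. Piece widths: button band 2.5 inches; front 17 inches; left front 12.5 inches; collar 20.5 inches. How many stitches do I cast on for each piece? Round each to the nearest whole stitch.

button band 11; front 72; left front 53; collar 87.

Rate = 17/4 = 4.25 sts per in.
button band: 2.5 × 4.25 = 10.62 → 11.
front: 17 × 4.25 = 72.25 → 72.
left front: 12.5 × 4.25 = 53.12 → 53.
collar: 20.5 × 4.25 = 87.12 → 87.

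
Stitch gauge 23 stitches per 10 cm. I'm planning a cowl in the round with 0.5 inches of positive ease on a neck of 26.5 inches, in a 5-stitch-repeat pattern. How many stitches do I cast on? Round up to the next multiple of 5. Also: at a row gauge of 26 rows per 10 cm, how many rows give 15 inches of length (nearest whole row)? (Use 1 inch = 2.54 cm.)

Cast on 160 stitches; work 99 rows.

Finished = 26.5 + 0.5 = 27 inches.
27 inches × 2.54 = 68.58 cm.
23/10 = 2.3 sts per cm; 68.58 × 2.3 = 157.73 sts.
Next multiple of 5 → 160.
15 inches = 38.10 cm; × 2.6 = 99.06 → 99 rows.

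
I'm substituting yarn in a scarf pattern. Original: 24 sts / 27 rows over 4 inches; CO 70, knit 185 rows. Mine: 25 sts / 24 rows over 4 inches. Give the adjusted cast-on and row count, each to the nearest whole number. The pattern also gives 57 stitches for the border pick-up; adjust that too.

Cast on 73 stitches; work 164 rows; border pick-up 59 stitches.

Stitches: 70 × 25/24 = 72.92 → 73.
Rows: 185 × 24/27 = 164.44 → 164.
border pick-up: 57 × 25/24 = 59.38 → 59.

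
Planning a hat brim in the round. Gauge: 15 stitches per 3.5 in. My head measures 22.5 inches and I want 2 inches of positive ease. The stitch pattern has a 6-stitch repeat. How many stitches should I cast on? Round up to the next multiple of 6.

Cast on 108 stitches.

Finished = 22.5 + 2 = 24.5 inches.
15 / 3.5 = 4.286 sts/in.
24.5 × 4.286 = 105.00 sts.
Next multiple of 6: 108.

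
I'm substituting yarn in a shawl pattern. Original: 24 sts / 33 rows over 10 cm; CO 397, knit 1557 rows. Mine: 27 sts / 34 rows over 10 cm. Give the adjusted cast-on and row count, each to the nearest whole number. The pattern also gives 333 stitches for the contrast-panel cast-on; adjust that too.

Cast on 447 stitches; work 1604 rows; contrast-panel cast-on 375 stitches.

Stitches: 397 × 27/24 = 446.62 → 447.
Rows: 1557 × 34/33 = 1604.18 → 1604.
contrast-panel cast-on: 333 × 27/24 = 374.62 → 375.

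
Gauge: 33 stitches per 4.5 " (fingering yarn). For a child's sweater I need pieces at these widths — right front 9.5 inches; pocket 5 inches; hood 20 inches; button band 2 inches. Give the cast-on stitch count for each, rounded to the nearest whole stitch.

right front 70; pocket 37; hood 147; button band 15.

Rate = 33/4.5 = 7.333 sts per in.
right front: 9.5 × 7.333 = 69.67 → 70.
pocket: 5 × 7.333 = 36.67 → 37.
hood: 20 × 7.333 = 146.67 → 147.
button band: 2 × 7.333 = 14.67 → 15.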